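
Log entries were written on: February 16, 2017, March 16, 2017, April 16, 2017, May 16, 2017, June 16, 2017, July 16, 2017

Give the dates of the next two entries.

Each date is the 16th; the gaps (28, 31, 30, 31, 30) track the month lengths.
The rule is the 16th of each month.
Next: August 2017 → August 16, 2017.
September 2017: September 16, 2017.

August 16, 2017; September 16, 2017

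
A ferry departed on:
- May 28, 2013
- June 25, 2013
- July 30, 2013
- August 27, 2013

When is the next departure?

September 24, 2013

These are Tuesdays with 28, 35, 28-day gaps.
Each is the final Tuesday of its month — July 30, 2013 is past the 28th, so '4th Tuesday' doesn't fit.
September 2013 ends with Tuesday September 24, 2013.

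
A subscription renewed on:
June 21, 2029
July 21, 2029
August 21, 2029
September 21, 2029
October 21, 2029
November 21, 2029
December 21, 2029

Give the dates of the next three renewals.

January 21, 2030; February 21, 2030; March 21, 2030

The day-of-month is always 21 (30, 31, 31, 30, 31, 30 days between events).
So this recurs on the 21st of each month.
Next: January 2030 → January 21, 2030.
Next: February 2030 → February 21, 2030.
March 2030: March 21, 2030.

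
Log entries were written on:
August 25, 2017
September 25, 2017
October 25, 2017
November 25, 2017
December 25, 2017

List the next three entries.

The day-of-month is always 25 (31, 30, 31, 30 days between events).
So this recurs on the 25th of each month.
January 2018: January 25, 2018.
February 2018: February 25, 2018.
March 2018: March 25, 2018.

January 25, 2018; February 25, 2018; March 25, 2018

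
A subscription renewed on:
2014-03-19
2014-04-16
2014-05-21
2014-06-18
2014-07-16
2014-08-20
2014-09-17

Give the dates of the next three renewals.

2014-10-15, 2014-11-19, 2014-12-17

Gaps: 28, 35, 28, 28, 35, 28 days — a mix of 28 and 35. Every date is a Wednesday.
Each is the 3rd Wednesday of its month.
3rd Wednesday of October 2014: 2014-10-15.
3rd Wednesday of November 2014: 2014-11-19.
December 2014 — 3rd Wednesday is 2014-12-17.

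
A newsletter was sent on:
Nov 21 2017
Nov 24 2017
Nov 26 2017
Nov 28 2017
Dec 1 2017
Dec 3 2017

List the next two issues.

Gaps: 3, 2, 2, 3, 2 days — not constant, but cyclic with period 3.
The events fall on every Tuesday, Friday and Sunday.
The following Tuesday is Dec 5 2017.
Next Friday: Dec 8 2017.

Dec 5 2017, Dec 8 2017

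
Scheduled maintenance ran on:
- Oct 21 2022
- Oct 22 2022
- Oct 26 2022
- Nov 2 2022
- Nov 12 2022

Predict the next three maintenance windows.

Nov 25 2022, Dec 11 2022, Dec 30 2022

The spacing grows by 3 each time: 1, 4, 7, 10 days.
Next gap: 13 days. Nov 12 2022 + 13 days = Nov 25 2022.
Next gap: 16 days. Nov 25 2022 + 16 days = Dec 11 2022.
Next gap: 19 days. Dec 11 2022 + 19 days = Dec 30 2022.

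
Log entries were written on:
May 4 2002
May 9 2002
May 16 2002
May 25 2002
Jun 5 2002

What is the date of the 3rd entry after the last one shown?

Jul 20 2002

Intervals are 5, 7, 9, 11 days — an arithmetic progression with common difference 2.
Next gap: 13 days. Jun 5 2002 + 13 days = Jun 18 2002.
Next gap: 15 days. Jun 18 2002 + 15 days = Jul 3 2002.
Next gap: 17 days. Jul 3 2002 + 17 days = Jul 20 2002.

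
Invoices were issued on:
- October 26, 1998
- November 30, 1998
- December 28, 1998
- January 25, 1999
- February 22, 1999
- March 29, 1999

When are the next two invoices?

Every date is a Monday; gaps 35, 28, 28, 28, 35 days.
Each is the last Monday of its month (at least one falls on the 29th or later, ruling out '4th Monday').
April 1999 ends with Monday April 26, 1999.
May 1999 ends with Monday May 31, 1999.

April 26, 1999; May 31, 1999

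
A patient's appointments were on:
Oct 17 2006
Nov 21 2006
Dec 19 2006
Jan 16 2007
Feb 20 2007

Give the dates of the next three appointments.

These are Tuesdays at 28- or 35-day spacing (35, 28, 28, 35).
The pattern: 3rd Tuesday of the month.
3rd Tuesday of March 2007: Mar 20 2007.
April 2007 — 3rd Tuesday is Apr 17 2007.
3rd Tuesday of May 2007: May 15 2007.

Mar 20 2007, Apr 17 2007, May 15 2007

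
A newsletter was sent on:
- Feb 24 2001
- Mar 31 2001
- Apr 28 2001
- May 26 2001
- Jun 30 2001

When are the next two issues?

Jul 28 2001, Aug 25 2001

Every date is a Saturday; gaps 35, 28, 28, 35 days.
Each is the last Saturday of its month (at least one falls on the 29th or later, ruling out '4th Saturday').
Last Saturday of July 2001: Jul 28 2001.
August 2001 ends with Saturday Aug 25 2001.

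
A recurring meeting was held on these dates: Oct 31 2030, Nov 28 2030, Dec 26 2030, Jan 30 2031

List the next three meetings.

Every date is a Thursday; gaps 28, 28, 35 days.
Each is the last Thursday of its month (at least one falls on the 29th or later, ruling out '4th Thursday').
February 2031 ends with Thursday Feb 27 2031.
Last Thursday of March 2031: Mar 27 2031.
Last Thursday of April 2031: Apr 24 2031.

Feb 27 2031, Mar 27 2031, Apr 24 2031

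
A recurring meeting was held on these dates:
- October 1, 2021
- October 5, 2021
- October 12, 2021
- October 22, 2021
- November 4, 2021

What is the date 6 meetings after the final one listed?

Gaps: 4, 7, 10, 13 days — each gap is 3 larger than the previous one.
Next gap: 16 days. November 4, 2021 + 16 days = November 20, 2021.
Next gap: 19 days. November 20, 2021 + 19 days = December 9, 2021.
Next gap: 22 days. December 9, 2021 + 22 days = December 31, 2021.
Next gap: 25 days. December 31, 2021 + 25 days = January 25, 2022.
Next gap: 28 days. January 25, 2022 + 28 days = February 22, 2022.
Next gap: 31 days. February 22, 2022 + 31 days = March 25, 2022.

March 25, 2022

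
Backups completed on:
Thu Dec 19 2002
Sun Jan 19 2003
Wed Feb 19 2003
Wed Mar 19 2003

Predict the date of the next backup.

Each date is the 19th; the gaps (31, 31, 28) track the month lengths.
The rule is the 19th of each month.
Next: April 2003 → Sat Apr 19 2003.

Sat Apr 19 2003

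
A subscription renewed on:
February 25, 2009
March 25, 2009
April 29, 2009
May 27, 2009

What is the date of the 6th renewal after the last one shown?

November 25, 2009

Every date is a Wednesday; gaps 28, 35, 28 days.
Each is the last Wednesday of its month (at least one falls on the 29th or later, ruling out '4th Wednesday').
June 2009 ends with Wednesday June 24, 2009.
Last Wednesday of July 2009: July 29, 2009.
August 2009 ends with Wednesday August 26, 2009.
Last Wednesday of September 2009: September 30, 2009.
Last Wednesday of October 2009: October 28, 2009.
Last Wednesday of November 2009: November 25, 2009.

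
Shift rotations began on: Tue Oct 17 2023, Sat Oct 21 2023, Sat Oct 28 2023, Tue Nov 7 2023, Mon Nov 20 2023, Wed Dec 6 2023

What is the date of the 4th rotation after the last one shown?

Gaps: 4, 7, 10, 13, 16 days — each gap is 3 larger than the previous one.
Next gap: 19 days. Wed Dec 6 2023 + 19 days = Mon Dec 25 2023.
Next gap: 22 days. Mon Dec 25 2023 + 22 days = Tue Jan 16 2024.
Next gap: 25 days. Tue Jan 16 2024 + 25 days = Sat Feb 10 2024.
Next gap: 28 days. Sat Feb 10 2024 + 28 days = Sat Mar 9 2024.

Sat Mar 9 2024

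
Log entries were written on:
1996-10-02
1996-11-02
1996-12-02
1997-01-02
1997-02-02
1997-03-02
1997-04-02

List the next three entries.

1997-05-02, 1997-06-02, 1997-07-02

Each date is the 2nd; the gaps (31, 30, 31, 31, 28, 31) track the month lengths.
The rule is the 2nd of each month.
Next: May 1997 → 1997-05-02.
June 1997: 1997-06-02.
July 1997: 1997-07-02.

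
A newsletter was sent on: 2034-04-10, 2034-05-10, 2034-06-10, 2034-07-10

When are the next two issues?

Each date is the 10th; the gaps (30, 31, 30) track the month lengths.
The rule is the 10th of each month.
August 2034: 2034-08-10.
Next: September 2034 → 2034-09-10.

2034-08-10, 2034-09-10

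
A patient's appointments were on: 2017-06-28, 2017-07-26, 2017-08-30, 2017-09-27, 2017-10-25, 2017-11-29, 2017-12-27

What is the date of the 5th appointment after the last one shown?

Every date is a Wednesday; gaps 28, 35, 28, 28, 35, 28 days.
Each is the last Wednesday of its month (at least one falls on the 29th or later, ruling out '4th Wednesday').
Last Wednesday of January 2018: 2018-01-31.
Last Wednesday of February 2018: 2018-02-28.
Last Wednesday of March 2018: 2018-03-28.
April 2018 ends with Wednesday 2018-04-25.
May 2018 ends with Wednesday 2018-05-30.

2018-05-30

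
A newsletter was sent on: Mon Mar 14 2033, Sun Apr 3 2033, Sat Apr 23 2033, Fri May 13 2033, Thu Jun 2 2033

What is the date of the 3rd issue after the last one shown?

Mon Aug 1 2033

The spacing is 20, 20, 20, 20 days — always 20 days.
Thu Jun 2 2033 + 20 days = Wed Jun 22 2033.
Wed Jun 22 2033 + 20 days = Tue Jul 12 2033.
Tue Jul 12 2033 + 20 days = Mon Aug 1 2033.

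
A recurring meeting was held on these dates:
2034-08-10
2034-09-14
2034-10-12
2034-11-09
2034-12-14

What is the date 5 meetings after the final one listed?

2035-05-10

Gaps: 35, 28, 28, 35 days — a mix of 28 and 35. Every date is a Thursday.
Each is the 2nd Thursday of its month.
2nd Thursday of January 2035: 2035-01-11.
February 2035 — 2nd Thursday is 2035-02-08.
2nd Thursday of March 2035: 2035-03-08.
April 2035 — 2nd Thursday is 2035-04-12.
May 2035 — 2nd Thursday is 2035-05-10.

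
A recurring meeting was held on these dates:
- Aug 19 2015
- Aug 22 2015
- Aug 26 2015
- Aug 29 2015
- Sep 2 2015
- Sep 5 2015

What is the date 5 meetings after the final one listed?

Sep 23 2015

Gaps: 3, 4, 3, 4, 3 days — not constant, but cyclic with period 2.
The events fall on every Wednesday and Saturday.
The following Wednesday is Sep 9 2015.
The following Saturday is Sep 12 2015.
Next Wednesday: Sep 16 2015.
The following Saturday is Sep 19 2015.
The following Wednesday is Sep 23 2015.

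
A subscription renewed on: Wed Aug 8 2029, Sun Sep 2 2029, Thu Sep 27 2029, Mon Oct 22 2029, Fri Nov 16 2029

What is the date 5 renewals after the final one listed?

Every event comes 25 days after the last (25, 25, 25, 25).
Fri Nov 16 2029 + 25 days = Tue Dec 11 2029.
Tue Dec 11 2029 + 25 days = Sat Jan 5 2030.
Sat Jan 5 2030 + 25 days = Wed Jan 30 2030.
Wed Jan 30 2030 + 25 days = Sun Feb 24 2030.
Sun Feb 24 2030 + 25 days = Thu Mar 21 2030.

Thu Mar 21 2030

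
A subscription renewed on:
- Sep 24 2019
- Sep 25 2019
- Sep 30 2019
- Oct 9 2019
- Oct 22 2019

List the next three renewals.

Nov 8 2019, Nov 29 2019, Dec 24 2019

Intervals are 1, 5, 9, 13 days — an arithmetic progression with common difference 4.
Next gap: 17 days. Oct 22 2019 + 17 days = Nov 8 2019.
Next gap: 21 days. Nov 8 2019 + 21 days = Nov 29 2019.
Next gap: 25 days. Nov 29 2019 + 25 days = Dec 24 2019.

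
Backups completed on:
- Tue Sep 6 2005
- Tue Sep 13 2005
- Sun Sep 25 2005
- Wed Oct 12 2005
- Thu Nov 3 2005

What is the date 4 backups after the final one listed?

Intervals are 7, 12, 17, 22 days — an arithmetic progression with common difference 5.
Next gap: 27 days. Thu Nov 3 2005 + 27 days = Wed Nov 30 2005.
Next gap: 32 days. Wed Nov 30 2005 + 32 days = Sun Jan 1 2006.
Next gap: 37 days. Sun Jan 1 2006 + 37 days = Tue Feb 7 2006.
Next gap: 42 days. Tue Feb 7 2006 + 42 days = Tue Mar 21 2006.

Tue Mar 21 2006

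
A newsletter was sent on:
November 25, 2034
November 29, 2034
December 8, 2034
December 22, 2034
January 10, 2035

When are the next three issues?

Gaps: 4, 9, 14, 19 days — each gap is 5 larger than the previous one.
Next gap: 24 days. January 10, 2035 + 24 days = February 3, 2035.
Next gap: 29 days. February 3, 2035 + 29 days = March 4, 2035.
Next gap: 34 days. March 4, 2035 + 34 days = April 7, 2035.

February 3, 2035; March 4, 2035; April 7, 2035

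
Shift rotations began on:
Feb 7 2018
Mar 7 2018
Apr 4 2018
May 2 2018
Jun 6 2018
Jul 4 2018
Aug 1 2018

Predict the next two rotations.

Sep 5 2018, Oct 3 2018

These are Wednesdays at 28- or 35-day spacing (28, 28, 28, 35, 28, 28).
The pattern: 1st Wednesday of the month.
September 2018 — 1st Wednesday is Sep 5 2018.
October 2018 — 1st Wednesday is Oct 3 2018.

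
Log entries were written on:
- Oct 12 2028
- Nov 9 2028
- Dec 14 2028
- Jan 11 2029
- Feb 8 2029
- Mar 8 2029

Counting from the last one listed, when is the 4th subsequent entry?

These are Thursdays at 28- or 35-day spacing (28, 35, 28, 28, 28).
The pattern: 2nd Thursday of the month.
April 2029 — 2nd Thursday is Apr 12 2029.
May 2029 — 2nd Thursday is May 10 2029.
2nd Thursday of June 2029: Jun 14 2029.
2nd Thursday of July 2029: Jul 12 2029.

Jul 12 2029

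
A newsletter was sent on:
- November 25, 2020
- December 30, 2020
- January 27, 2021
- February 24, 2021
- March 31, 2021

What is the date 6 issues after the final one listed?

These are Wednesdays with 35, 28, 28, 35-day gaps.
Each is the final Wednesday of its month — December 30, 2020 is past the 28th, so '4th Wednesday' doesn't fit.
April 2021 ends with Wednesday April 28, 2021.
May 2021 ends with Wednesday May 26, 2021.
June 2021 ends with Wednesday June 30, 2021.
July 2021 ends with Wednesday July 28, 2021.
August 2021 ends with Wednesday August 25, 2021.
September 2021 ends with Wednesday September 29, 2021.

September 29, 2021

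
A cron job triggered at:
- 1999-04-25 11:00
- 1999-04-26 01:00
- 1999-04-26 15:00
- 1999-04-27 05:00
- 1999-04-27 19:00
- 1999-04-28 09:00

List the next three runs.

1999-04-28 23:00, 1999-04-29 13:00, 1999-04-30 03:00

Spacing: 14, 14, 14, 14, 14 h — constant 14 h.
1999-04-28 09:00 + 14 h = 1999-04-28 23:00.
1999-04-28 23:00 + 14 h = 1999-04-29 13:00.
1999-04-29 13:00 + 14 h = 1999-04-30 03:00.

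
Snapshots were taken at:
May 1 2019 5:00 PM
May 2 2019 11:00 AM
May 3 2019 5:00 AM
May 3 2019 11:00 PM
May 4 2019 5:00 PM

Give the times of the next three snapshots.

May 5 2019 11:00 AM, May 6 2019 5:00 AM, May 6 2019 11:00 PM

The interval is a steady 18 hours (18, 18, 18, 18).
May 4 2019 5:00 PM + 18 h = May 5 2019 11:00 AM.
May 5 2019 11:00 AM + 18 h = May 6 2019 5:00 AM.
May 6 2019 5:00 AM + 18 h = May 6 2019 11:00 PM.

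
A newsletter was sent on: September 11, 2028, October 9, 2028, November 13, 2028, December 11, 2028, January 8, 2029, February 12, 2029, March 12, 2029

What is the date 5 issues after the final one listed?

August 13, 2029

Gaps: 28, 35, 28, 28, 35, 28 days — a mix of 28 and 35. Every date is a Monday.
Each is the 2nd Monday of its month.
April 2029 — 2nd Monday is April 9, 2029.
May 2029 — 2nd Monday is May 14, 2029.
2nd Monday of June 2029: June 11, 2029.
July 2029 — 2nd Monday is July 9, 2029.
August 2029 — 2nd Monday is August 13, 2029.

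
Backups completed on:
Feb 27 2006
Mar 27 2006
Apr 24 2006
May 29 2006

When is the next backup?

These are Mondays with 28, 28, 35-day gaps.
Each is the final Monday of its month — May 29 2006 is past the 28th, so '4th Monday' doesn't fit.
June 2006 ends with Monday Jun 26 2006.

Jun 26 2006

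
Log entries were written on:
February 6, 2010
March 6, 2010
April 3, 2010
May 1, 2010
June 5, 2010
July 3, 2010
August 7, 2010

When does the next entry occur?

September 4, 2010

These are Saturdays at 28- or 35-day spacing (28, 28, 28, 35, 28, 35).
The pattern: 1st Saturday of the month.
1st Saturday of September 2010: September 4, 2010.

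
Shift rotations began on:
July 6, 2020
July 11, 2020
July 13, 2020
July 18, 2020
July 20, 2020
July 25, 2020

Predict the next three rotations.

July 27, 2020; August 1, 2020; August 3, 2020

Every event lands on a Monday or Saturday (gaps cycle 5, 2, 5, 2, 5).
So the schedule is: every Monday and Saturday.
Next Monday: July 27, 2020.
Next Saturday: August 1, 2020.
Next Monday: August 3, 2020.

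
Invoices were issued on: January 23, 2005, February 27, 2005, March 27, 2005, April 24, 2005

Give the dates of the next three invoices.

These are Sundays at 28- or 35-day spacing (35, 28, 28).
The pattern: 4th Sunday of the month.
4th Sunday of May 2005: May 22, 2005.
June 2005 — 4th Sunday is June 26, 2005.
4th Sunday of July 2005: July 24, 2005.

May 22, 2005; June 26, 2005; July 24, 2005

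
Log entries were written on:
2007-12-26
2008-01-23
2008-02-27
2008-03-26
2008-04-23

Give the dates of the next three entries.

2008-05-28, 2008-06-25, 2008-07-23

Gaps: 28, 35, 28, 28 days — a mix of 28 and 35. Every date is a Wednesday.
Each is the 4th Wednesday of its month.
4th Wednesday of May 2008: 2008-05-28.
4th Wednesday of June 2008: 2008-06-25.
July 2008 — 4th Wednesday is 2008-07-23.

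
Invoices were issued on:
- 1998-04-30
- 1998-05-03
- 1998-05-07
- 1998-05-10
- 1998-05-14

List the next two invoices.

Every event lands on a Thursday or Sunday (gaps cycle 3, 4, 3, 4).
So the schedule is: every Thursday and Sunday.
Next Sunday: 1998-05-17.
The following Thursday is 1998-05-21.

1998-05-17, 1998-05-21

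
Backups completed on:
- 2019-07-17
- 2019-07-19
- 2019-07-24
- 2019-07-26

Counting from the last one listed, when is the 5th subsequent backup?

Gaps: 2, 5, 2 days — not constant, but cyclic with period 2.
The events fall on every Wednesday and Friday.
Next Wednesday: 2019-07-31.
Next Friday: 2019-08-02.
The following Wednesday is 2019-08-07.
Next Friday: 2019-08-09.
Next Wednesday: 2019-08-14.

2019-08-14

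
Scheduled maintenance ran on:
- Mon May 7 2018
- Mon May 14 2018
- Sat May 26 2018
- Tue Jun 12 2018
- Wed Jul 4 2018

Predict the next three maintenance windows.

Tue Jul 31 2018, Sat Sep 1 2018, Mon Oct 8 2018

Intervals are 7, 12, 17, 22 days — an arithmetic progression with common difference 5.
Next gap: 27 days. Wed Jul 4 2018 + 27 days = Tue Jul 31 2018.
Next gap: 32 days. Tue Jul 31 2018 + 32 days = Sat Sep 1 2018.
Next gap: 37 days. Sat Sep 1 2018 + 37 days = Mon Oct 8 2018.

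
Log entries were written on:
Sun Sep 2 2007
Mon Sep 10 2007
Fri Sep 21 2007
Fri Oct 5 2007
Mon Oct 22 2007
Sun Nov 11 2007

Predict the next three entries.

The spacing grows by 3 each time: 8, 11, 14, 17, 20 days.
Next gap: 23 days. Sun Nov 11 2007 + 23 days = Tue Dec 4 2007.
Next gap: 26 days. Tue Dec 4 2007 + 26 days = Sun Dec 30 2007.
Next gap: 29 days. Sun Dec 30 2007 + 29 days = Mon Jan 28 2008.

Tue Dec 4 2007, Sun Dec 30 2007, Mon Jan 28 2008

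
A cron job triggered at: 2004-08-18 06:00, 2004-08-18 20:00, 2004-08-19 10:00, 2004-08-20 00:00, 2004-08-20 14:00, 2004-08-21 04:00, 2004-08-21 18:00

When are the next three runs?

Gaps: 14, 14, 14, 14, 14, 14 hours — each event is 14 hours after the previous one.
2004-08-21 18:00 + 14 h = 2004-08-22 08:00.
2004-08-22 08:00 + 14 h = 2004-08-22 22:00.
2004-08-22 22:00 + 14 h = 2004-08-23 12:00.

2004-08-22 08:00, 2004-08-22 22:00, 2004-08-23 12:00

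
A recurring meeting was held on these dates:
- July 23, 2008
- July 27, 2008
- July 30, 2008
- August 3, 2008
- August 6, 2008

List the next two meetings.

August 10, 2008; August 13, 2008

The gap pattern 4, 3, 4, 3 repeats every 2 events.
These are the Wednesdays and Sundays of each week.
Next Sunday: August 10, 2008.
The following Wednesday is August 13, 2008.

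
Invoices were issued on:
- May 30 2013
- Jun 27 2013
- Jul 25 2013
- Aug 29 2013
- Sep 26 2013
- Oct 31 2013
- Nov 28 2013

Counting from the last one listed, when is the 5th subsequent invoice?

Apr 24 2014

All Thursdays; the gaps (28, 28, 35, 28, 35, 28) vary with month length.
This is the last Thursday of each month.
December 2013 ends with Thursday Dec 26 2013.
January 2014 ends with Thursday Jan 30 2014.
February 2014 ends with Thursday Feb 27 2014.
Last Thursday of March 2014: Mar 27 2014.
April 2014 ends with Thursday Apr 24 2014.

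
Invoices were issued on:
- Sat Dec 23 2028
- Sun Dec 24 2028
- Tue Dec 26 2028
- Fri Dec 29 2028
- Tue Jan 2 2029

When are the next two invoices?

Sun Jan 7 2029, Sat Jan 13 2029

Intervals are 1, 2, 3, 4 days — an arithmetic progression with common difference 1.
Next gap: 5 days. Tue Jan 2 2029 + 5 days = Sun Jan 7 2029.
Next gap: 6 days. Sun Jan 7 2029 + 6 days = Sat Jan 13 2029.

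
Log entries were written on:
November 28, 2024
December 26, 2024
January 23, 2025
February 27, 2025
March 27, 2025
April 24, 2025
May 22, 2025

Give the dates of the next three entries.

June 26, 2025; July 24, 2025; August 28, 2025

Gaps: 28, 28, 35, 28, 28, 28 days — a mix of 28 and 35. Every date is a Thursday.
Each is the 4th Thursday of its month.
4th Thursday of June 2025: June 26, 2025.
July 2025 — 4th Thursday is July 24, 2025.
4th Thursday of August 2025: August 28, 2025.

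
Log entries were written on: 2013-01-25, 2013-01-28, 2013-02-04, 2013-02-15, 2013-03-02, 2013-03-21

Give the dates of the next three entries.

2013-04-13, 2013-05-10, 2013-06-10

Gaps: 3, 7, 11, 15, 19 days — each gap is 4 larger than the previous one.
Next gap: 23 days. 2013-03-21 + 23 days = 2013-04-13.
Next gap: 27 days. 2013-04-13 + 27 days = 2013-05-10.
Next gap: 31 days. 2013-05-10 + 31 days = 2013-06-10.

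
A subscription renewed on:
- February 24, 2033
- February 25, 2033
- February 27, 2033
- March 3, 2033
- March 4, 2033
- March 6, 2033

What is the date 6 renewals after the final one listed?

March 20, 2033

The gap pattern 1, 2, 4, 1, 2 repeats every 3 events.
These are the Thursdays, Fridays and Sundays of each week.
Next Thursday: March 10, 2033.
The following Friday is March 11, 2033.
Next Sunday: March 13, 2033.
The following Thursday is March 17, 2033.
The following Friday is March 18, 2033.
The following Sunday is March 20, 2033.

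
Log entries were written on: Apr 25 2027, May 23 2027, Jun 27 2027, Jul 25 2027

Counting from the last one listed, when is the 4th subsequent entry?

Nov 28 2027

All dates are Sundays, 28, 35, 28 days apart.
Specifically, the 4th Sunday of each month.
August 2027 — 4th Sunday is Aug 22 2027.
4th Sunday of September 2027: Sep 26 2027.
October 2027 — 4th Sunday is Oct 24 2027.
4th Sunday of November 2027: Nov 28 2027.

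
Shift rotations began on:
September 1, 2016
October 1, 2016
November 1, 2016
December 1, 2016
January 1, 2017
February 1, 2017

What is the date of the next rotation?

March 1, 2017

Gaps: 30, 31, 30, 31, 31 days — not constant. Every event is on the 1st of the month.
Pattern: the 1st of each month.
March 2017: March 1, 2017.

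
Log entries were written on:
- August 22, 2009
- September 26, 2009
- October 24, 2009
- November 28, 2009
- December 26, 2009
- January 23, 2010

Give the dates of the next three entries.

February 27, 2010; March 27, 2010; April 24, 2010

Gaps: 35, 28, 35, 28, 28 days — a mix of 28 and 35. Every date is a Saturday.
Each is the 4th Saturday of its month.
February 2010 — 4th Saturday is February 27, 2010.
4th Saturday of March 2010: March 27, 2010.
April 2010 — 4th Saturday is April 24, 2010.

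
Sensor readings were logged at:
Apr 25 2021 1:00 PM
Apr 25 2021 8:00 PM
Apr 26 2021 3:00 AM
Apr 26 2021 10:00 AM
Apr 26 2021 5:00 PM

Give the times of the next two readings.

Apr 27 2021 12:00 AM, Apr 27 2021 7:00 AM

Gaps: 7, 7, 7, 7 hours — each event is 7 hours after the previous one.
Apr 26 2021 5:00 PM + 7 h = Apr 27 2021 12:00 AM.
Apr 27 2021 12:00 AM + 7 h = Apr 27 2021 7:00 AM.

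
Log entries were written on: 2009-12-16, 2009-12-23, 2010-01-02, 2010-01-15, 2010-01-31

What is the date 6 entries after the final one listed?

The spacing grows by 3 each time: 7, 10, 13, 16 days.
Next gap: 19 days. 2010-01-31 + 19 days = 2010-02-19.
Next gap: 22 days. 2010-02-19 + 22 days = 2010-03-13.
Next gap: 25 days. 2010-03-13 + 25 days = 2010-04-07.
Next gap: 28 days. 2010-04-07 + 28 days = 2010-05-05.
Next gap: 31 days. 2010-05-05 + 31 days = 2010-06-05.
Next gap: 34 days. 2010-06-05 + 34 days = 2010-07-09.

2010-07-09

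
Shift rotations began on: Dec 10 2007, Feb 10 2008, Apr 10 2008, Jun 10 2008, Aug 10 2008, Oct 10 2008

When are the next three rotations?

Each date is the 10th; the gaps (62, 60, 61, 61, 61) track the month lengths.
The rule is the 10th of every 2 months.
Next: December 2008 → Dec 10 2008.
Next: February 2009 → Feb 10 2009.
April 2009: Apr 10 2009.

Dec 10 2008, Feb 10 2009, Apr 10 2009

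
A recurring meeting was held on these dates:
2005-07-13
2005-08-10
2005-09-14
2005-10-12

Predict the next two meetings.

2005-11-09, 2005-12-14

Gaps: 28, 35, 28 days — a mix of 28 and 35. Every date is a Wednesday.
Each is the 2nd Wednesday of its month.
November 2005 — 2nd Wednesday is 2005-11-09.
2nd Wednesday of December 2005: 2005-12-14.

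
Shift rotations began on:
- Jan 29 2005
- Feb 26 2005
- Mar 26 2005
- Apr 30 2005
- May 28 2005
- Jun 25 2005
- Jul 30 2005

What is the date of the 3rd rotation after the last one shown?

Oct 29 2005

All Saturdays; the gaps (28, 28, 35, 28, 28, 35) vary with month length.
This is the last Saturday of each month.
August 2005 ends with Saturday Aug 27 2005.
September 2005 ends with Saturday Sep 24 2005.
Last Saturday of October 2005: Oct 29 2005.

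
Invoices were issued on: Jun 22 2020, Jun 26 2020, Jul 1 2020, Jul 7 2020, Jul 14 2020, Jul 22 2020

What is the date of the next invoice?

Jul 31 2020

Intervals are 4, 5, 6, 7, 8 days — an arithmetic progression with common difference 1.
Next gap: 9 days. Jul 22 2020 + 9 days = Jul 31 2020.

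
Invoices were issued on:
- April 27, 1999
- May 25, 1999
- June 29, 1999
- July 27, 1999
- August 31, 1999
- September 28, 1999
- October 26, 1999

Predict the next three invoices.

November 30, 1999; December 28, 1999; January 25, 2000

These are Tuesdays with 28, 35, 28, 35, 28, 28-day gaps.
Each is the final Tuesday of its month — June 29, 1999 is past the 28th, so '4th Tuesday' doesn't fit.
November 1999 ends with Tuesday November 30, 1999.
Last Tuesday of December 1999: December 28, 1999.
January 2000 ends with Tuesday January 25, 2000.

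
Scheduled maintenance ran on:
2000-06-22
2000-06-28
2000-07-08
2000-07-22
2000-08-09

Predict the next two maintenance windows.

2000-08-31, 2000-09-26

Gaps: 6, 10, 14, 18 days — each gap is 4 larger than the previous one.
Next gap: 22 days. 2000-08-09 + 22 days = 2000-08-31.
Next gap: 26 days. 2000-08-31 + 26 days = 2000-09-26.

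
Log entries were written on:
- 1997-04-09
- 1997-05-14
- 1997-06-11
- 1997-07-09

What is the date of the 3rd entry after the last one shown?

1997-10-08

These are Wednesdays at 28- or 35-day spacing (35, 28, 28).
The pattern: 2nd Wednesday of the month.
2nd Wednesday of August 1997: 1997-08-13.
2nd Wednesday of September 1997: 1997-09-10.
2nd Wednesday of October 1997: 1997-10-08.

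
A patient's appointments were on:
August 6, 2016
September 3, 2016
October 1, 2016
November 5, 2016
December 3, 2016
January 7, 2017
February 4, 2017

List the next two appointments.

March 4, 2017; April 1, 2017

Gaps: 28, 28, 35, 28, 35, 28 days — a mix of 28 and 35. Every date is a Saturday.
Each is the 1st Saturday of its month.
March 2017 — 1st Saturday is March 4, 2017.
1st Saturday of April 2017: April 1, 2017.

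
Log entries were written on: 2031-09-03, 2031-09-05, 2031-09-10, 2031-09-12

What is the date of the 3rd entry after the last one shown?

2031-09-24

The gap pattern 2, 5, 2 repeats every 2 events.
These are the Wednesdays and Fridays of each week.
The following Wednesday is 2031-09-17.
Next Friday: 2031-09-19.
Next Wednesday: 2031-09-24.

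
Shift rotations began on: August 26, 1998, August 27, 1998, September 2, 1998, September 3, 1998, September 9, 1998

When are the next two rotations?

September 10, 1998; September 16, 1998

Gaps: 1, 6, 1, 6 days — not constant, but cyclic with period 2.
The events fall on every Wednesday and Thursday.
The following Thursday is September 10, 1998.
Next Wednesday: September 16, 1998.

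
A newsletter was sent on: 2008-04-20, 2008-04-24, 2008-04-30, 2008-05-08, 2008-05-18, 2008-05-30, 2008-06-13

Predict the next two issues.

Intervals are 4, 6, 8, 10, 12, 14 days — an arithmetic progression with common difference 2.
Next gap: 16 days. 2008-06-13 + 16 days = 2008-06-29.
Next gap: 18 days. 2008-06-29 + 18 days = 2008-07-17.

2008-06-29, 2008-07-17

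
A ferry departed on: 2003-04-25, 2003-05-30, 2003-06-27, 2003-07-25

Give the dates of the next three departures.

2003-08-29, 2003-09-26, 2003-10-31

All Fridays; the gaps (35, 28, 28) vary with month length.
This is the last Friday of each month.
August 2003 ends with Friday 2003-08-29.
September 2003 ends with Friday 2003-09-26.
Last Friday of October 2003: 2003-10-31.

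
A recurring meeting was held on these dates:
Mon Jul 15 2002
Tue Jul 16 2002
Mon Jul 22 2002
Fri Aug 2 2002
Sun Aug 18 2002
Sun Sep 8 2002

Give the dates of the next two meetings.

Gaps: 1, 6, 11, 16, 21 days — each gap is 5 larger than the previous one.
Next gap: 26 days. Sun Sep 8 2002 + 26 days = Fri Oct 4 2002.
Next gap: 31 days. Fri Oct 4 2002 + 31 days = Mon Nov 4 2002.

Fri Oct 4 2002, Mon Nov 4 2002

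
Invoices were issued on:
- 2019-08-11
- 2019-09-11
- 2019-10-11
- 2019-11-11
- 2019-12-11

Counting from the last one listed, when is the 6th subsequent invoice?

2020-06-11

Gaps: 31, 30, 31, 30 days — not constant. Every event is on the 11th of the month.
Pattern: the 11th of each month.
Next: January 2020 → 2020-01-11.
February 2020: 2020-02-11.
Next: March 2020 → 2020-03-11.
Next: April 2020 → 2020-04-11.
May 2020: 2020-05-11.
Next: June 2020 → 2020-06-11.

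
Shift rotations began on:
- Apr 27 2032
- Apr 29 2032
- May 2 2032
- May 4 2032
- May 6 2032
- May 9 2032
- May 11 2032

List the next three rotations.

May 13 2032, May 16 2032, May 18 2032

The gap pattern 2, 3, 2, 2, 3, 2 repeats every 3 events.
These are the Tuesdays, Thursdays and Sundays of each week.
The following Thursday is May 13 2032.
The following Sunday is May 16 2032.
The following Tuesday is May 18 2032.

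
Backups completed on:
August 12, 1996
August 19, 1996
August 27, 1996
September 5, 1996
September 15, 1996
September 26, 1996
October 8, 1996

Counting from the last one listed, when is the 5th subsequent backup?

The spacing grows by 1 each time: 7, 8, 9, 10, 11, 12 days.
Next gap: 13 days. October 8, 1996 + 13 days = October 21, 1996.
Next gap: 14 days. October 21, 1996 + 14 days = November 4, 1996.
Next gap: 15 days. November 4, 1996 + 15 days = November 19, 1996.
Next gap: 16 days. November 19, 1996 + 16 days = December 5, 1996.
Next gap: 17 days. December 5, 1996 + 17 days = December 22, 1996.

December 22, 1996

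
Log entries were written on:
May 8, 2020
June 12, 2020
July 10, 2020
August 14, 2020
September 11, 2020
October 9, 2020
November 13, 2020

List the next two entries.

December 11, 2020; January 8, 2021

All dates are Fridays, 35, 28, 35, 28, 28, 35 days apart.
Specifically, the 2nd Friday of each month.
December 2020 — 2nd Friday is December 11, 2020.
January 2021 — 2nd Friday is January 8, 2021.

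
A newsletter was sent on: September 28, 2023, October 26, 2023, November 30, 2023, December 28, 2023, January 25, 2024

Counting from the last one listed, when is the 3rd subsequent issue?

April 25, 2024

These are Thursdays with 28, 35, 28, 28-day gaps.
Each is the final Thursday of its month — November 30, 2023 is past the 28th, so '4th Thursday' doesn't fit.
Last Thursday of February 2024: February 29, 2024.
March 2024 ends with Thursday March 28, 2024.
April 2024 ends with Thursday April 25, 2024.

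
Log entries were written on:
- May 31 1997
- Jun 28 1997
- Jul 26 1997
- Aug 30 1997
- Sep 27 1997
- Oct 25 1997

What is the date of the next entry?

These are Saturdays with 28, 28, 35, 28, 28-day gaps.
Each is the final Saturday of its month — May 31 1997 is past the 28th, so '4th Saturday' doesn't fit.
November 1997 ends with Saturday Nov 29 1997.

Nov 29 1997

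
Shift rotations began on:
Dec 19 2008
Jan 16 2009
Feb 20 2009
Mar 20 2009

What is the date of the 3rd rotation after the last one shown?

These are Fridays at 28- or 35-day spacing (28, 35, 28).
The pattern: 3rd Friday of the month.
April 2009 — 3rd Friday is Apr 17 2009.
3rd Friday of May 2009: May 15 2009.
June 2009 — 3rd Friday is Jun 19 2009.

Jun 19 2009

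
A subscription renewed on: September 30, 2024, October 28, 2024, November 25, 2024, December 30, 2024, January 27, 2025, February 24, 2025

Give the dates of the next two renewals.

These are Mondays with 28, 28, 35, 28, 28-day gaps.
Each is the final Monday of its month — September 30, 2024 is past the 28th, so '4th Monday' doesn't fit.
March 2025 ends with Monday March 31, 2025.
Last Monday of April 2025: April 28, 2025.

March 31, 2025; April 28, 2025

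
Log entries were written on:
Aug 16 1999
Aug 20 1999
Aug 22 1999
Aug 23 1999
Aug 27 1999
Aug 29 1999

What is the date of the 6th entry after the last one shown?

Every event lands on a Monday or Friday or Sunday (gaps cycle 4, 2, 1, 4, 2).
So the schedule is: every Monday, Friday and Sunday.
The following Monday is Aug 30 1999.
The following Friday is Sep 3 1999.
Next Sunday: Sep 5 1999.
The following Monday is Sep 6 1999.
Next Friday: Sep 10 1999.
Next Sunday: Sep 12 1999.

Sep 12 1999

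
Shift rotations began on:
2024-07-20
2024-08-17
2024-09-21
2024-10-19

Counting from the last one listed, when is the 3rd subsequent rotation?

These are Saturdays at 28- or 35-day spacing (28, 35, 28).
The pattern: 3rd Saturday of the month.
3rd Saturday of November 2024: 2024-11-16.
December 2024 — 3rd Saturday is 2024-12-21.
3rd Saturday of January 2025: 2025-01-18.

2025-01-18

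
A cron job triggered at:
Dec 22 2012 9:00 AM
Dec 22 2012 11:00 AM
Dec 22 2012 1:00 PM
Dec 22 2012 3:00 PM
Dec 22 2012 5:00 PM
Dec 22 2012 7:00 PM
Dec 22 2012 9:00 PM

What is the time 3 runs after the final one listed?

The interval is a steady 2 hours (2, 2, 2, 2, 2, 2).
Dec 22 2012 9:00 PM + 2 h = Dec 22 2012 11:00 PM.
Dec 22 2012 11:00 PM + 2 h = Dec 23 2012 1:00 AM.
Dec 23 2012 1:00 AM + 2 h = Dec 23 2012 3:00 AM.

Dec 23 2012 3:00 AM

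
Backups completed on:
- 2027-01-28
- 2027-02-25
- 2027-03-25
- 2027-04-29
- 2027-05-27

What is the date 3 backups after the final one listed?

2027-08-26

These are Thursdays with 28, 28, 35, 28-day gaps.
Each is the final Thursday of its month — 2027-04-29 is past the 28th, so '4th Thursday' doesn't fit.
Last Thursday of June 2027: 2027-06-24.
Last Thursday of July 2027: 2027-07-29.
August 2027 ends with Thursday 2027-08-26.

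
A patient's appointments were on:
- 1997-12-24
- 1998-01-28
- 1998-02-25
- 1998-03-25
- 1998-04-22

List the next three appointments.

These are Wednesdays at 28- or 35-day spacing (35, 28, 28, 28).
The pattern: 4th Wednesday of the month.
May 1998 — 4th Wednesday is 1998-05-27.
June 1998 — 4th Wednesday is 1998-06-24.
July 1998 — 4th Wednesday is 1998-07-22.

1998-05-27, 1998-06-24, 1998-07-22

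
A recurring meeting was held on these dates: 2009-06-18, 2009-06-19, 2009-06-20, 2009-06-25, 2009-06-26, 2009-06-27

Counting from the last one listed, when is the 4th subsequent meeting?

Every event lands on a Thursday or Friday or Saturday (gaps cycle 1, 1, 5, 1, 1).
So the schedule is: every Thursday, Friday and Saturday.
The following Thursday is 2009-07-02.
Next Friday: 2009-07-03.
Next Saturday: 2009-07-04.
Next Thursday: 2009-07-09.

2009-07-09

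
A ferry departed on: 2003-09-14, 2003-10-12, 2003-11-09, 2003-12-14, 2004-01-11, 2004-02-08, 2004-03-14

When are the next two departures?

All dates are Sundays, 28, 28, 35, 28, 28, 35 days apart.
Specifically, the 2nd Sunday of each month.
April 2004 — 2nd Sunday is 2004-04-11.
2nd Sunday of May 2004: 2004-05-09.

2004-04-11, 2004-05-09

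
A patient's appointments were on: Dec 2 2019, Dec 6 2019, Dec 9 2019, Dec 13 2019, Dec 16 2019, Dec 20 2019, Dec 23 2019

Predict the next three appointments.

Gaps: 4, 3, 4, 3, 4, 3 days — not constant, but cyclic with period 2.
The events fall on every Monday and Friday.
Next Friday: Dec 27 2019.
Next Monday: Dec 30 2019.
The following Friday is Jan 3 2020.

Dec 27 2019, Dec 30 2019, Jan 3 2020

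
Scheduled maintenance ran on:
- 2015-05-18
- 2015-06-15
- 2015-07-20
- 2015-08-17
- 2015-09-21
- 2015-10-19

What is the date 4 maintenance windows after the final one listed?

2016-02-15

All dates are Mondays, 28, 35, 28, 35, 28 days apart.
Specifically, the 3rd Monday of each month.
3rd Monday of November 2015: 2015-11-16.
3rd Monday of December 2015: 2015-12-21.
3rd Monday of January 2016: 2016-01-18.
3rd Monday of February 2016: 2016-02-15.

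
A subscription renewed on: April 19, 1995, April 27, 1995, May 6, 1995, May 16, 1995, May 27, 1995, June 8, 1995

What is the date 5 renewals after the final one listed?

August 22, 1995

Intervals are 8, 9, 10, 11, 12 days — an arithmetic progression with common difference 1.
Next gap: 13 days. June 8, 1995 + 13 days = June 21, 1995.
Next gap: 14 days. June 21, 1995 + 14 days = July 5, 1995.
Next gap: 15 days. July 5, 1995 + 15 days = July 20, 1995.
Next gap: 16 days. July 20, 1995 + 16 days = August 5, 1995.
Next gap: 17 days. August 5, 1995 + 17 days = August 22, 1995.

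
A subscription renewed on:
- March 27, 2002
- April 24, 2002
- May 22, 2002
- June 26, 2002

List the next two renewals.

All dates are Wednesdays, 28, 28, 35 days apart.
Specifically, the 4th Wednesday of each month.
July 2002 — 4th Wednesday is July 24, 2002.
August 2002 — 4th Wednesday is August 28, 2002.

July 24, 2002; August 28, 2002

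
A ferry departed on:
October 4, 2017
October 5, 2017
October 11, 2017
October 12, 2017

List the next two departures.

Gaps: 1, 6, 1 days — not constant, but cyclic with period 2.
The events fall on every Wednesday and Thursday.
The following Wednesday is October 18, 2017.
Next Thursday: October 19, 2017.

October 18, 2017; October 19, 2017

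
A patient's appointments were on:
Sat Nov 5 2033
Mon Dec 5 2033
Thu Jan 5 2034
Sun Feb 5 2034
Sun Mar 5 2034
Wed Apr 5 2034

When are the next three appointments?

The day-of-month is always 5 (30, 31, 31, 28, 31 days between events).
So this recurs on the 5th of each month.
Next: May 2034 → Fri May 5 2034.
June 2034: Mon Jun 5 2034.
Next: July 2034 → Wed Jul 5 2034.

Fri May 5 2034, Mon Jun 5 2034, Wed Jul 5 2034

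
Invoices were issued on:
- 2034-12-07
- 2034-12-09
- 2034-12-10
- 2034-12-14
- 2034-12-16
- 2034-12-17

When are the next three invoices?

Gaps: 2, 1, 4, 2, 1 days — not constant, but cyclic with period 3.
The events fall on every Thursday, Saturday and Sunday.
Next Thursday: 2034-12-21.
The following Saturday is 2034-12-23.
Next Sunday: 2034-12-24.

2034-12-21, 2034-12-23, 2034-12-24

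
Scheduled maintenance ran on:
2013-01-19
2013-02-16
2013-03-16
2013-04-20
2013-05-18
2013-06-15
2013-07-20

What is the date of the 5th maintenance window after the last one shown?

2013-12-21

All dates are Saturdays, 28, 28, 35, 28, 28, 35 days apart.
Specifically, the 3rd Saturday of each month.
August 2013 — 3rd Saturday is 2013-08-17.
3rd Saturday of September 2013: 2013-09-21.
October 2013 — 3rd Saturday is 2013-10-19.
3rd Saturday of November 2013: 2013-11-16.
December 2013 — 3rd Saturday is 2013-12-21.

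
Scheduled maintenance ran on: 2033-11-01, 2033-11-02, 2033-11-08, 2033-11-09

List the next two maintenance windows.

2033-11-15, 2033-11-16

Every event lands on a Tuesday or Wednesday (gaps cycle 1, 6, 1).
So the schedule is: every Tuesday and Wednesday.
Next Tuesday: 2033-11-15.
Next Wednesday: 2033-11-16.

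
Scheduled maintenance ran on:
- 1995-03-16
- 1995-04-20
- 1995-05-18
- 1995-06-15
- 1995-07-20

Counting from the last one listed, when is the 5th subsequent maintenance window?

These are Thursdays at 28- or 35-day spacing (35, 28, 28, 35).
The pattern: 3rd Thursday of the month.
August 1995 — 3rd Thursday is 1995-08-17.
3rd Thursday of September 1995: 1995-09-21.
3rd Thursday of October 1995: 1995-10-19.
3rd Thursday of November 1995: 1995-11-16.
December 1995 — 3rd Thursday is 1995-12-21.

1995-12-21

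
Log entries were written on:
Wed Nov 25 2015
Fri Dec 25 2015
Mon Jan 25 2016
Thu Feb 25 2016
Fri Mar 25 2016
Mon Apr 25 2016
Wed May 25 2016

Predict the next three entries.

Sat Jun 25 2016, Mon Jul 25 2016, Thu Aug 25 2016

Each date is the 25th; the gaps (30, 31, 31, 29, 31, 30) track the month lengths.
The rule is the 25th of each month.
Next: June 2016 → Sat Jun 25 2016.
July 2016: Mon Jul 25 2016.
Next: August 2016 → Thu Aug 25 2016.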